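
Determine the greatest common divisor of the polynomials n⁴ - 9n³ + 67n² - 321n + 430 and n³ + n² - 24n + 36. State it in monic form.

n - 2

Repeated division with remainder:
  n⁴ - 9n³ + 67n² - 321n + 430 = (n - 10)(n³ + n² - 24n + 36) + (101n² - 597n + 790)
  n³ + n² - 24n + 36 = ((1/101)n + 698/10201)(101n² - 597n + 790) + ((92092/10201)n - 184184/10201)
  101n² - 597n + 790 = ((1030301/92092)n - 4029395/92092)((92092/10201)n - 184184/10201) + (0)
Last nonzero remainder: (92092/10201)n - 184184/10201. Dividing through by 92092/10201 gives the monic gcd n - 2.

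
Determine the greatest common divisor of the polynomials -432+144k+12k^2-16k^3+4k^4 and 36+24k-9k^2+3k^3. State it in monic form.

Repeated division with remainder:
  4k^4-16k^3+12k^2+144k-432 = ((4/3)k-4/3)(3k^3-9k^2+24k+36) + (-32k^2+128k-384)
  3k^3-9k^2+24k+36 = (-(3/32)k-3/32)(-32k^2+128k-384) + (0)
Last nonzero remainder: -32k^2+128k-384. Dividing through by -32 gives the monic gcd k^2-4k+12.

12-4k+k^2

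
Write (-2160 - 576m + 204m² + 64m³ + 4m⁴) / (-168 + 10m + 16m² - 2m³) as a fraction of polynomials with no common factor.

(360 - 24m - 26m² - 2m³)/(28 - 11m + m²)

By polynomial division,
  4m⁴ + 64m³ + 204m² - 576m - 2160 = (-2m - 48)(-2m³ + 16m² + 10m - 168) + (992m² - 432m - 10224)
  -2m³ + 16m² + 10m - 168 = (-(1/496)m + 469/30752)(992m² - 432m - 10224) + (-(7735/1922)m - 23205/1922)
  992m² - 432m - 10224 = (-(1906624/7735)m + 6550176/7735)(-(7735/1922)m - 23205/1922) + (0)
Last nonzero remainder: -(7735/1922)m - 23205/1922. Dividing through by -7735/1922 gives the monic gcd m + 3.
Cancel m + 3 from numerator and denominator to get the reduced form.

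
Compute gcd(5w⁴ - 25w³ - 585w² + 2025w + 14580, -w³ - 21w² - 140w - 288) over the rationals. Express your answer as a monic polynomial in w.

w² + 13w + 36

Apply the Euclidean algorithm:
  5w⁴ - 25w³ - 585w² + 2025w + 14580 = (-5w + 130)(-w³ - 21w² - 140w - 288) + (1445w² + 18785w + 52020)
  -w³ - 21w² - 140w - 288 = (-(1/1445)w - 8/1445)(1445w² + 18785w + 52020) + (0)
Last nonzero remainder: 1445w² + 18785w + 52020. Dividing through by 1445 gives the monic gcd w² + 13w + 36.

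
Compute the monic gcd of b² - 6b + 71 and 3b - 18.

By polynomial division,
  b² - 6b + 71 = ((1/3)b)(3b - 18) + (71)
  3b - 18 = ((3/71)b - 18/71)(71) + (0)
The last nonzero remainder is the constant 71, so the polynomials are coprime and gcd = 1.

1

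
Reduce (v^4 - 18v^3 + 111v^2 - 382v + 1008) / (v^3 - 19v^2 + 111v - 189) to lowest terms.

Apply the Euclidean algorithm:
  v^4 - 18v^3 + 111v^2 - 382v + 1008 = (v + 1)(v^3 - 19v^2 + 111v - 189) + (19v^2 - 304v + 1197)
  v^3 - 19v^2 + 111v - 189 = ((1/19)v - 3/19)(19v^2 - 304v + 1197) + (0)
Last nonzero remainder: 19v^2 - 304v + 1197. Dividing through by 19 gives the monic gcd v^2 - 16v + 63.
Cancel v^2 - 16v + 63 from numerator and denominator to get the reduced form.

(v^2 - 2v + 16)/(v - 3)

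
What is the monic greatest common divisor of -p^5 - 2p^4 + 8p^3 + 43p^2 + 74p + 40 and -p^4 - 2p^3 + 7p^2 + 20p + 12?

p^2 + 3p + 2

By polynomial division,
  -p^5 - 2p^4 + 8p^3 + 43p^2 + 74p + 40 = (p)(-p^4 - 2p^3 + 7p^2 + 20p + 12) + (p^3 + 23p^2 + 62p + 40)
  -p^4 - 2p^3 + 7p^2 + 20p + 12 = (-p + 21)(p^3 + 23p^2 + 62p + 40) + (-414p^2 - 1242p - 828)
  p^3 + 23p^2 + 62p + 40 = (-(1/414)p - 10/207)(-414p^2 - 1242p - 828) + (0)
Last nonzero remainder: -414p^2 - 1242p - 828. Dividing through by -414 gives the monic gcd p^2 + 3p + 2.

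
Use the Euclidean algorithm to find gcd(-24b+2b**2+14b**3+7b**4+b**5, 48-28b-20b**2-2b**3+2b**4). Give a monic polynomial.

Repeated division with remainder:
  b**5+7b**4+14b**3+2b**2-24b = ((1/2)b+4)(2b**4-2b**3-20b**2-28b+48) + (32b**3+96b**2+64b-192)
  2b**4-2b**3-20b**2-28b+48 = ((1/16)b-1/4)(32b**3+96b**2+64b-192) + (0)
Last nonzero remainder: 32b**3+96b**2+64b-192. Dividing through by 32 gives the monic gcd b**3+3b**2+2b-6.

-6+2b+3b**2+b**3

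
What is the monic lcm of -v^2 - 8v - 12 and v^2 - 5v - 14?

v^3 + v^2 - 44v - 84

Euclidean algorithm in ℚ[v]:
  -v^2 - 8v - 12 = (-1)(v^2 - 5v - 14) + (-13v - 26)
  v^2 - 5v - 14 = (-(1/13)v + 7/13)(-13v - 26) + (0)
Last nonzero remainder: -13v - 26. Dividing through by -13 gives the monic gcd v + 2.
Then lcm(f, g) = f·g / gcd(f, g); expanding and making the result monic gives the answer.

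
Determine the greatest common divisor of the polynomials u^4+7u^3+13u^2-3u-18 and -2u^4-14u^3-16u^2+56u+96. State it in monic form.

By polynomial division,
  u^4+7u^3+13u^2-3u-18 = (-1/2)(-2u^4-14u^3-16u^2+56u+96) + (5u^2+25u+30)
  -2u^4-14u^3-16u^2+56u+96 = (-(2/5)u^2-(4/5)u+16/5)(5u^2+25u+30) + (0)
Last nonzero remainder: 5u^2+25u+30. Dividing through by 5 gives the monic gcd u^2+5u+6.

u^2+5u+6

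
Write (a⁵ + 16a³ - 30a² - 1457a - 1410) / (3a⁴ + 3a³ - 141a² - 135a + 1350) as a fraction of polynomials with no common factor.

(a³ + a² + 47a + 47)/(3a² + 6a - 45)

By polynomial division,
  a⁵ + 16a³ - 30a² - 1457a - 1410 = ((1/3)a - 1/3)(3a⁴ + 3a³ - 141a² - 135a + 1350) + (64a³ - 32a² - 1952a - 960)
  3a⁴ + 3a³ - 141a² - 135a + 1350 = ((3/64)a + 9/128)(64a³ - 32a² - 1952a - 960) + (-(189/4)a² + (189/4)a + 2835/2)
  64a³ - 32a² - 1952a - 960 = (-(256/189)a - 128/189)(-(189/4)a² + (189/4)a + 2835/2) + (0)
Last nonzero remainder: -(189/4)a² + (189/4)a + 2835/2. Dividing through by -189/4 gives the monic gcd a² - a - 30.
Cancel a² - a - 30 from numerator and denominator to get the reduced form.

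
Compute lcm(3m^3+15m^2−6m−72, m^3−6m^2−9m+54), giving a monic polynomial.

m^5−4m^4−29m^3+84m^2+180m−432

By polynomial division,
  3m^3+15m^2−6m−72 = (3)(m^3−6m^2−9m+54) + (33m^2+21m−234)
  m^3−6m^2−9m+54 = ((1/33)m−73/363)(33m^2+21m−234) + ((280/121)m+840/121)
  33m^2+21m−234 = ((3993/280)m−4719/140)((280/121)m+840/121) + (0)
Last nonzero remainder: (280/121)m+840/121. Dividing through by 280/121 gives the monic gcd m+3.
Then lcm(f, g) = f·g / gcd(f, g); expanding and making the result monic gives the answer.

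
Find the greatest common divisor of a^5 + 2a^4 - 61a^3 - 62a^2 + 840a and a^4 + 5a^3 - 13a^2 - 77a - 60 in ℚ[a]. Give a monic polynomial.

Apply the Euclidean algorithm:
  a^5 + 2a^4 - 61a^3 - 62a^2 + 840a = (a - 3)(a^4 + 5a^3 - 13a^2 - 77a - 60) + (-33a^3 - 24a^2 + 669a - 180)
  a^4 + 5a^3 - 13a^2 - 77a - 60 = (-(1/33)a - 47/363)(-33a^3 - 24a^2 + 669a - 180) + ((504/121)a^2 + (504/121)a - 10080/121)
  -33a^3 - 24a^2 + 669a - 180 = (-(1331/168)a + 121/56)((504/121)a^2 + (504/121)a - 10080/121) + (0)
Last nonzero remainder: (504/121)a^2 + (504/121)a - 10080/121. Dividing through by 504/121 gives the monic gcd a^2 + a - 20.

a^2 + a - 20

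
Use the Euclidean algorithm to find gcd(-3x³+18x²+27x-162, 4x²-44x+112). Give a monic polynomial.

Apply the Euclidean algorithm:
  -3x³+18x²+27x-162 = (-(3/4)x-15/4)(4x²-44x+112) + (-54x+258)
  4x²-44x+112 = (-(2/27)x+112/243)(-54x+258) + (-560/81)
  -54x+258 = ((2187/280)x-10449/280)(-560/81) + (0)
The last nonzero remainder is the constant -560/81, so the polynomials are coprime and gcd = 1.

1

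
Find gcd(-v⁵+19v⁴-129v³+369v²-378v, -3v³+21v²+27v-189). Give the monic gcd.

v²-10v+21

Repeated division with remainder:
  -v⁵+19v⁴-129v³+369v²-378v = ((1/3)v²-4v+18)(-3v³+21v²+27v-189) + (162v²-1620v+3402)
  -3v³+21v²+27v-189 = (-(1/54)v-1/18)(162v²-1620v+3402) + (0)
Last nonzero remainder: 162v²-1620v+3402. Dividing through by 162 gives the monic gcd v²-10v+21.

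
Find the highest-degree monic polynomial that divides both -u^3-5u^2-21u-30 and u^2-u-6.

Repeated division with remainder:
  -u^3-5u^2-21u-30 = (-u-6)(u^2-u-6) + (-33u-66)
  u^2-u-6 = (-(1/33)u+1/11)(-33u-66) + (0)
Last nonzero remainder: -33u-66. Dividing through by -33 gives the monic gcd u+2.

u+2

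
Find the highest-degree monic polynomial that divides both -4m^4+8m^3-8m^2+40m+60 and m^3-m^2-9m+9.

Repeated division with remainder:
  -4m^4+8m^3-8m^2+40m+60 = (-4m+4)(m^3-m^2-9m+9) + (-40m^2+112m+24)
  m^3-m^2-9m+9 = (-(1/40)m-9/200)(-40m^2+112m+24) + (-(84/25)m+252/25)
  -40m^2+112m+24 = ((250/21)m+50/21)(-(84/25)m+252/25) + (0)
Last nonzero remainder: -(84/25)m+252/25. Dividing through by -84/25 gives the monic gcd m-3.

m-3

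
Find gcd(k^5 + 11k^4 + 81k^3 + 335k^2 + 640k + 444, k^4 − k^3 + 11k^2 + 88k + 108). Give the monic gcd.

By polynomial division,
  k^5 + 11k^4 + 81k^3 + 335k^2 + 640k + 444 = (k + 12)(k^4 − k^3 + 11k^2 + 88k + 108) + (82k^3 + 115k^2 − 524k − 852)
  k^4 − k^3 + 11k^2 + 88k + 108 = ((1/82)k − 197/6724)(82k^3 + 115k^2 − 524k − 852) + ((139587/6724)k^2 + (139587/1681)k + 139587/1681)
  82k^3 + 115k^2 − 524k − 852 = ((551368/139587)k − 477404/46529)((139587/6724)k^2 + (139587/1681)k + 139587/1681) + (0)
Last nonzero remainder: (139587/6724)k^2 + (139587/1681)k + 139587/1681. Dividing through by 139587/6724 gives the monic gcd k^2 + 4k + 4.

k^2 + 4k + 4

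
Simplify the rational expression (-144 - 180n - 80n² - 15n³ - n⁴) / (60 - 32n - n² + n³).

Apply the Euclidean algorithm:
  -n⁴ - 15n³ - 80n² - 180n - 144 = (-n - 16)(n³ - n² - 32n + 60) + (-128n² - 632n + 816)
  n³ - n² - 32n + 60 = (-(1/128)n + 95/2048)(-128n² - 632n + 816) + ((945/256)n + 2835/128)
  -128n² - 632n + 816 = (-(32768/945)n + 34816/945)((945/256)n + 2835/128) + (0)
Last nonzero remainder: (945/256)n + 2835/128. Dividing through by 945/256 gives the monic gcd n + 6.
Cancel n + 6 from numerator and denominator to get the reduced form.

(-24 - 26n - 9n² - n³)/(10 - 7n + n²)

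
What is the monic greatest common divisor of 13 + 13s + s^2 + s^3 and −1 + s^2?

1 + s

Euclidean algorithm in ℚ[s]:
  s^3 + s^2 + 13s + 13 = (s + 1)(s^2 − 1) + (14s + 14)
  s^2 − 1 = ((1/14)s − 1/14)(14s + 14) + (0)
Last nonzero remainder: 14s + 14. Dividing through by 14 gives the monic gcd s + 1.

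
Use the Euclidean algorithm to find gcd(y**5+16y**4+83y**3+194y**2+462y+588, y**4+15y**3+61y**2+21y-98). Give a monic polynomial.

Repeated division with remainder:
  y**5+16y**4+83y**3+194y**2+462y+588 = (y+1)(y**4+15y**3+61y**2+21y-98) + (7y**3+112y**2+539y+686)
  y**4+15y**3+61y**2+21y-98 = ((1/7)y-1/7)(7y**3+112y**2+539y+686) + (0)
Last nonzero remainder: 7y**3+112y**2+539y+686. Dividing through by 7 gives the monic gcd y**3+16y**2+77y+98.

y**3+16y**2+77y+98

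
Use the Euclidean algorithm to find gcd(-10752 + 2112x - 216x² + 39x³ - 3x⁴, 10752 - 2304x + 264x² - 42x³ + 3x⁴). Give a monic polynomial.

Repeated division with remainder:
  -3x⁴ + 39x³ - 216x² + 2112x - 10752 = (-1)(3x⁴ - 42x³ + 264x² - 2304x + 10752) + (-3x³ + 48x² - 192x)
  3x⁴ - 42x³ + 264x² - 2304x + 10752 = (-x - 2)(-3x³ + 48x² - 192x) + (168x² - 2688x + 10752)
  -3x³ + 48x² - 192x = (-(1/56)x)(168x² - 2688x + 10752) + (0)
Last nonzero remainder: 168x² - 2688x + 10752. Dividing through by 168 gives the monic gcd x² - 16x + 64.

64 - 16x + x²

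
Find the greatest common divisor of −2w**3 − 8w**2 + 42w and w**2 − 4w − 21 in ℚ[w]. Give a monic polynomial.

1

By polynomial division,
  −2w**3 − 8w**2 + 42w = (−2w − 16)(w**2 − 4w − 21) + (−64w − 336)
  w**2 − 4w − 21 = (−(1/64)w + 37/256)(−64w − 336) + (441/16)
  −64w − 336 = (−(1024/441)w − 256/21)(441/16) + (0)
The last nonzero remainder is the constant 441/16, so the polynomials are coprime and gcd = 1.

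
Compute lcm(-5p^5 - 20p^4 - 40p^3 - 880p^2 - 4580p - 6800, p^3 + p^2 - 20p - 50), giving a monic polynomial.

Repeated division with remainder:
  -5p^5 - 20p^4 - 40p^3 - 880p^2 - 4580p - 6800 = (-5p^2 - 15p - 125)(p^3 + p^2 - 20p - 50) + (-1305p^2 - 7830p - 13050)
  p^3 + p^2 - 20p - 50 = (-(1/1305)p + 1/261)(-1305p^2 - 7830p - 13050) + (0)
Last nonzero remainder: -1305p^2 - 7830p - 13050. Dividing through by -1305 gives the monic gcd p^2 + 6p + 10.
Then lcm(f, g) = f·g / gcd(f, g); expanding and making the result monic gives the answer.

p^6 - p^5 - 12p^4 + 136p^3 + 36p^2 - 3220p - 6800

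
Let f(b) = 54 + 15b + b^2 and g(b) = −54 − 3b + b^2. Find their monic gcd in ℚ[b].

By polynomial division,
  b^2 + 15b + 54 = (b^2 − 3b − 54) + (18b + 108)
  b^2 − 3b − 54 = ((1/18)b − 1/2)(18b + 108) + (0)
Last nonzero remainder: 18b + 108. Dividing through by 18 gives the monic gcd b + 6.

6 + b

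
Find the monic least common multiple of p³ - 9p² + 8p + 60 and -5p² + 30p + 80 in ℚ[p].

Apply the Euclidean algorithm:
  p³ - 9p² + 8p + 60 = (-(1/5)p + 3/5)(-5p² + 30p + 80) + (6p + 12)
  -5p² + 30p + 80 = (-(5/6)p + 20/3)(6p + 12) + (0)
Last nonzero remainder: 6p + 12. Dividing through by 6 gives the monic gcd p + 2.
Then lcm(f, g) = f·g / gcd(f, g); expanding and making the result monic gives the answer.

p⁴ - 17p³ + 80p² - 4p - 480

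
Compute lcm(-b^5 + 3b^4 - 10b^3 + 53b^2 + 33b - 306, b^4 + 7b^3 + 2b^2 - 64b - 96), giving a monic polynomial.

b^7 + 5b^6 + 2b^5 - 21b^4 - 297b^3 - 806b^2 + 1920b + 4896

Apply the Euclidean algorithm:
  -b^5 + 3b^4 - 10b^3 + 53b^2 + 33b - 306 = (-b + 10)(b^4 + 7b^3 + 2b^2 - 64b - 96) + (-78b^3 - 31b^2 + 577b + 654)
  b^4 + 7b^3 + 2b^2 - 64b - 96 = (-(1/78)b - 515/6084)(-78b^3 - 31b^2 + 577b + 654) + ((41209/6084)b^2 - (41209/6084)b - 41209/1014)
  -78b^3 - 31b^2 + 577b + 654 = (-(474552/41209)b - 663156/41209)((41209/6084)b^2 - (41209/6084)b - 41209/1014) + (0)
Last nonzero remainder: (41209/6084)b^2 - (41209/6084)b - 41209/1014. Dividing through by 41209/6084 gives the monic gcd b^2 - b - 6.
Then lcm(f, g) = f·g / gcd(f, g); expanding and making the result monic gives the answer.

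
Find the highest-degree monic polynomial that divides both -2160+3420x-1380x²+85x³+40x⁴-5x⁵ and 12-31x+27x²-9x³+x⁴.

-12+19x-8x²+x³

By polynomial division,
  -5x⁵+40x⁴+85x³-1380x²+3420x-2160 = (-5x-5)(x⁴-9x³+27x²-31x+12) + (175x³-1400x²+3325x-2100)
  x⁴-9x³+27x²-31x+12 = ((1/175)x-1/175)(175x³-1400x²+3325x-2100) + (0)
Last nonzero remainder: 175x³-1400x²+3325x-2100. Dividing through by 175 gives the monic gcd x³-8x²+19x-12.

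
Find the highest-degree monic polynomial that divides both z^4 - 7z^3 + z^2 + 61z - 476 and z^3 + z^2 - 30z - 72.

z + 4

By polynomial division,
  z^4 - 7z^3 + z^2 + 61z - 476 = (z - 8)(z^3 + z^2 - 30z - 72) + (39z^2 - 107z - 1052)
  z^3 + z^2 - 30z - 72 = ((1/39)z + 146/1521)(39z^2 - 107z - 1052) + ((11020/1521)z + 44080/1521)
  39z^2 - 107z - 1052 = ((59319/11020)z - 400023/11020)((11020/1521)z + 44080/1521) + (0)
Last nonzero remainder: (11020/1521)z + 44080/1521. Dividing through by 11020/1521 gives the monic gcd z + 4.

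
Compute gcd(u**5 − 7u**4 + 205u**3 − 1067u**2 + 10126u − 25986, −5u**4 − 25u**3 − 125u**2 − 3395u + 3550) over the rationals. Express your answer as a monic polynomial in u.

Repeated division with remainder:
  u**5 − 7u**4 + 205u**3 − 1067u**2 + 10126u − 25986 = (−(1/5)u + 12/5)(−5u**4 − 25u**3 − 125u**2 − 3395u + 3550) + (240u**3 − 1446u**2 + 18984u − 34506)
  −5u**4 − 25u**3 − 125u**2 − 3395u + 3550 = (−(1/48)u − 147/640)(240u**3 − 1446u**2 + 18984u − 34506) + (−(19721/320)u**2 + (19721/80)u − 1400191/320)
  240u**3 − 1446u**2 + 18984u − 34506 = (−(76800/19721)u + 155520/19721)(−(19721/320)u**2 + (19721/80)u − 1400191/320) + (0)
Last nonzero remainder: −(19721/320)u**2 + (19721/80)u − 1400191/320. Dividing through by −19721/320 gives the monic gcd u**2 − 4u + 71.

u**2 − 4u + 71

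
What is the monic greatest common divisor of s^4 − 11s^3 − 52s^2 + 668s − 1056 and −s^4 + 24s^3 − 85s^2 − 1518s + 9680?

s^2 − 3s − 88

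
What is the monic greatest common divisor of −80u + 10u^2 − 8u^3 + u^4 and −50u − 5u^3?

Euclidean algorithm in ℚ[u]:
  u^4 − 8u^3 + 10u^2 − 80u = (−(1/5)u + 8/5)(−5u^3 − 50u) + (0)
Last nonzero remainder: −5u^3 − 50u. Dividing through by −5 gives the monic gcd u^3 + 10u.

10u + u^3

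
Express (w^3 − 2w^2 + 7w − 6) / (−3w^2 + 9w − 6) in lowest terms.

(−w^2 + w − 6)/(3w − 6)

Repeated division with remainder:
  w^3 − 2w^2 + 7w − 6 = (−(1/3)w − 1/3)(−3w^2 + 9w − 6) + (8w − 8)
  −3w^2 + 9w − 6 = (−(3/8)w + 3/4)(8w − 8) + (0)
Last nonzero remainder: 8w − 8. Dividing through by 8 gives the monic gcd w − 1.
Cancel w − 1 from numerator and denominator to get the reduced form.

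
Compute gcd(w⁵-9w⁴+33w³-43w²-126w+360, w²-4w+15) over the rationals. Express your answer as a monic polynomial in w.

w²-4w+15

By polynomial division,
  w⁵-9w⁴+33w³-43w²-126w+360 = (w³-5w²-2w+24)(w²-4w+15) + (0)
The last nonzero remainder w²-4w+15 is already monic.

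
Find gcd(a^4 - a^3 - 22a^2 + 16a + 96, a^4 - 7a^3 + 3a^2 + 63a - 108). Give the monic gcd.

a^2 - 7a + 12

Apply the Euclidean algorithm:
  a^4 - a^3 - 22a^2 + 16a + 96 = (a^4 - 7a^3 + 3a^2 + 63a - 108) + (6a^3 - 25a^2 - 47a + 204)
  a^4 - 7a^3 + 3a^2 + 63a - 108 = ((1/6)a - 17/36)(6a^3 - 25a^2 - 47a + 204) + (-(35/36)a^2 + (245/36)a - 35/3)
  6a^3 - 25a^2 - 47a + 204 = (-(216/35)a - 612/35)(-(35/36)a^2 + (245/36)a - 35/3) + (0)
Last nonzero remainder: -(35/36)a^2 + (245/36)a - 35/3. Dividing through by -35/36 gives the monic gcd a^2 - 7a + 12.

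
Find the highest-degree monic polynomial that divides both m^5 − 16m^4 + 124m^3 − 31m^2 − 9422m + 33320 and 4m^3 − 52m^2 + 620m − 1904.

Repeated division with remainder:
  m^5 − 16m^4 + 124m^3 − 31m^2 − 9422m + 33320 = ((1/4)m^2 − (3/4)m − 35/2)(4m^3 − 52m^2 + 620m − 1904) + (0)
Last nonzero remainder: 4m^3 − 52m^2 + 620m − 1904. Dividing through by 4 gives the monic gcd m^3 − 13m^2 + 155m − 476.

m^3 − 13m^2 + 155m − 476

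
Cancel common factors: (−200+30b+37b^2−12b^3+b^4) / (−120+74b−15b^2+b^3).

(−10−3b+b^2)/(−6+b)

By polynomial division,
  b^4−12b^3+37b^2+30b−200 = (b+3)(b^3−15b^2+74b−120) + (8b^2−72b+160)
  b^3−15b^2+74b−120 = ((1/8)b−3/4)(8b^2−72b+160) + (0)
Last nonzero remainder: 8b^2−72b+160. Dividing through by 8 gives the monic gcd b^2−9b+20.
Cancel b^2−9b+20 from numerator and denominator to get the reduced form.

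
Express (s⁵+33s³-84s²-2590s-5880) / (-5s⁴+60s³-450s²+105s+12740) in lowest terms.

(-s³-3s²-70s-210)/(5s²-45s+455)

Euclidean algorithm in ℚ[s]:
  s⁵+33s³-84s²-2590s-5880 = (-(1/5)s-12/5)(-5s⁴+60s³-450s²+105s+12740) + (87s³-1143s²+210s+24696)
  -5s⁴+60s³-450s²+105s+12740 = (-(5/87)s-55/841)(87s³-1143s²+210s+24696) + (-(431165/841)s²+(1293495/841)s+12072620/841)
  87s³-1143s²+210s+24696 = (-(73167/431165)s+105966/61595)(-(431165/841)s²+(1293495/841)s+12072620/841) + (0)
Last nonzero remainder: -(431165/841)s²+(1293495/841)s+12072620/841. Dividing through by -431165/841 gives the monic gcd s²-3s-28.
Cancel s²-3s-28 from numerator and denominator to get the reduced form.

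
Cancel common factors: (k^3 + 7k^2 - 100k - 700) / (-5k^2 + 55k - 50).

(-k^2 - 17k - 70)/(5k - 5)

Repeated division with remainder:
  k^3 + 7k^2 - 100k - 700 = (-(1/5)k - 18/5)(-5k^2 + 55k - 50) + (88k - 880)
  -5k^2 + 55k - 50 = (-(5/88)k + 5/88)(88k - 880) + (0)
Last nonzero remainder: 88k - 880. Dividing through by 88 gives the monic gcd k - 10.
Cancel k - 10 from numerator and denominator to get the reduced form.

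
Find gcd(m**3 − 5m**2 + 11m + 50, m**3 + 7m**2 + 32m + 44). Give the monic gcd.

Euclidean algorithm in ℚ[m]:
  m**3 − 5m**2 + 11m + 50 = (m**3 + 7m**2 + 32m + 44) + (−12m**2 − 21m + 6)
  m**3 + 7m**2 + 32m + 44 = (−(1/12)m − 7/16)(−12m**2 − 21m + 6) + ((373/16)m + 373/8)
  −12m**2 − 21m + 6 = (−(192/373)m + 48/373)((373/16)m + 373/8) + (0)
Last nonzero remainder: (373/16)m + 373/8. Dividing through by 373/16 gives the monic gcd m + 2.

m + 2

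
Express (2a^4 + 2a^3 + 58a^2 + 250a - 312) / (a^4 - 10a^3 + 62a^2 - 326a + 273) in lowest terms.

Euclidean algorithm in ℚ[a]:
  2a^4 + 2a^3 + 58a^2 + 250a - 312 = (2)(a^4 - 10a^3 + 62a^2 - 326a + 273) + (22a^3 - 66a^2 + 902a - 858)
  a^4 - 10a^3 + 62a^2 - 326a + 273 = ((1/22)a - 7/22)(22a^3 - 66a^2 + 902a - 858) + (0)
Last nonzero remainder: 22a^3 - 66a^2 + 902a - 858. Dividing through by 22 gives the monic gcd a^3 - 3a^2 + 41a - 39.
Cancel a^3 - 3a^2 + 41a - 39 from numerator and denominator to get the reduced form.

(2a + 8)/(a - 7)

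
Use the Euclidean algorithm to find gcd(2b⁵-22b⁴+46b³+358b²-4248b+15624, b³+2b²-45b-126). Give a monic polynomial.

Apply the Euclidean algorithm:
  2b⁵-22b⁴+46b³+358b²-4248b+15624 = (2b²-26b+188)(b³+2b²-45b-126) + (-936b²+936b+39312)
  b³+2b²-45b-126 = (-(1/936)b-1/312)(-936b²+936b+39312) + (0)
Last nonzero remainder: -936b²+936b+39312. Dividing through by -936 gives the monic gcd b²-b-42.

b²-b-42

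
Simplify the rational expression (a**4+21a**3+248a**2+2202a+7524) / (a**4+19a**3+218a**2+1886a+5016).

Apply the Euclidean algorithm:
  a**4+21a**3+248a**2+2202a+7524 = (a**4+19a**3+218a**2+1886a+5016) + (2a**3+30a**2+316a+2508)
  a**4+19a**3+218a**2+1886a+5016 = ((1/2)a+2)(2a**3+30a**2+316a+2508) + (0)
Last nonzero remainder: 2a**3+30a**2+316a+2508. Dividing through by 2 gives the monic gcd a**3+15a**2+158a+1254.
Cancel a**3+15a**2+158a+1254 from numerator and denominator to get the reduced form.

(a+6)/(a+4)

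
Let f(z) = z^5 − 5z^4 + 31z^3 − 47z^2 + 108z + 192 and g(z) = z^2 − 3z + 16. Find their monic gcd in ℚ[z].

Apply the Euclidean algorithm:
  z^5 − 5z^4 + 31z^3 − 47z^2 + 108z + 192 = (z^3 − 2z^2 + 9z + 12)(z^2 − 3z + 16) + (0)
The last nonzero remainder z^2 − 3z + 16 is already monic.

z^2 − 3z + 16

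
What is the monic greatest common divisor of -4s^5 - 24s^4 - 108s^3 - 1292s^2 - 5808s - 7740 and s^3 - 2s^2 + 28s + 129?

Apply the Euclidean algorithm:
  -4s^5 - 24s^4 - 108s^3 - 1292s^2 - 5808s - 7740 = (-4s^2 - 32s - 60)(s^3 - 2s^2 + 28s + 129) + (0)
The last nonzero remainder s^3 - 2s^2 + 28s + 129 is already monic.

s^3 - 2s^2 + 28s + 129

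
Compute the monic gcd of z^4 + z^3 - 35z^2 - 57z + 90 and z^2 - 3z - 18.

By polynomial division,
  z^4 + z^3 - 35z^2 - 57z + 90 = (z^2 + 4z - 5)(z^2 - 3z - 18) + (0)
The last nonzero remainder z^2 - 3z - 18 is already monic.

z^2 - 3z - 18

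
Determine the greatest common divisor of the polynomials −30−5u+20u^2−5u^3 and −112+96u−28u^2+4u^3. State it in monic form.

−2+u

Apply the Euclidean algorithm:
  −5u^3+20u^2−5u−30 = (−5/4)(4u^3−28u^2+96u−112) + (−15u^2+115u−170)
  4u^3−28u^2+96u−112 = (−(4/15)u−8/45)(−15u^2+115u−170) + ((640/9)u−1280/9)
  −15u^2+115u−170 = (−(27/128)u+153/128)((640/9)u−1280/9) + (0)
Last nonzero remainder: (640/9)u−1280/9. Dividing through by 640/9 gives the monic gcd u−2.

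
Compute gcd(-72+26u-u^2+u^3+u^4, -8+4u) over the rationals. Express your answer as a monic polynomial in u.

-2+u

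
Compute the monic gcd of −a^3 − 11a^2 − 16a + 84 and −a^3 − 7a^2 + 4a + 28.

By polynomial division,
  −a^3 − 11a^2 − 16a + 84 = (−a^3 − 7a^2 + 4a + 28) + (−4a^2 − 20a + 56)
  −a^3 − 7a^2 + 4a + 28 = ((1/4)a + 1/2)(−4a^2 − 20a + 56) + (0)
Last nonzero remainder: −4a^2 − 20a + 56. Dividing through by −4 gives the monic gcd a^2 + 5a − 14.

a^2 + 5a − 14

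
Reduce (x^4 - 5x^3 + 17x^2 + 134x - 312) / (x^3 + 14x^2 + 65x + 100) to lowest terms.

(x^3 - 9x^2 + 53x - 78)/(x^2 + 10x + 25)

Repeated division with remainder:
  x^4 - 5x^3 + 17x^2 + 134x - 312 = (x - 19)(x^3 + 14x^2 + 65x + 100) + (218x^2 + 1269x + 1588)
  x^3 + 14x^2 + 65x + 100 = ((1/218)x + 1783/47524)(218x^2 + 1269x + 1588) + ((480249/47524)x + 480249/11881)
  218x^2 + 1269x + 1588 = ((10360232/480249)x + 18867028/480249)((480249/47524)x + 480249/11881) + (0)
Last nonzero remainder: (480249/47524)x + 480249/11881. Dividing through by 480249/47524 gives the monic gcd x + 4.
Cancel x + 4 from numerator and denominator to get the reduced form.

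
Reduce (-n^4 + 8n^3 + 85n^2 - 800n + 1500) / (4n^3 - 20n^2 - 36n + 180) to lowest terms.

(-n^2 + 100)/(4n + 12)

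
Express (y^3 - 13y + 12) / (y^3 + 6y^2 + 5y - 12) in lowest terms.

Euclidean algorithm in ℚ[y]:
  y^3 - 13y + 12 = (y^3 + 6y^2 + 5y - 12) + (-6y^2 - 18y + 24)
  y^3 + 6y^2 + 5y - 12 = (-(1/6)y - 1/2)(-6y^2 - 18y + 24) + (0)
Last nonzero remainder: -6y^2 - 18y + 24. Dividing through by -6 gives the monic gcd y^2 + 3y - 4.
Cancel y^2 + 3y - 4 from numerator and denominator to get the reduced form.

(y - 3)/(y + 3)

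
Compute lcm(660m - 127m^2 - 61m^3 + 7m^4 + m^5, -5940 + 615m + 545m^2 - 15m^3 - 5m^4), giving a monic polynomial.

-5940m + 1803m^2 + 422m^3 - 124m^4 - 2m^5 + m^6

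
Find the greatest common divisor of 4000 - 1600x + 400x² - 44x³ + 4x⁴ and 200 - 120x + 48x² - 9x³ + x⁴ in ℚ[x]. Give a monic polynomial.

20 - 6x + x²

Apply the Euclidean algorithm:
  4x⁴ - 44x³ + 400x² - 1600x + 4000 = (4)(x⁴ - 9x³ + 48x² - 120x + 200) + (-8x³ + 208x² - 1120x + 3200)
  x⁴ - 9x³ + 48x² - 120x + 200 = (-(1/8)x - 17/8)(-8x³ + 208x² - 1120x + 3200) + (350x² - 2100x + 7000)
  -8x³ + 208x² - 1120x + 3200 = (-(4/175)x + 16/35)(350x² - 2100x + 7000) + (0)
Last nonzero remainder: 350x² - 2100x + 7000. Dividing through by 350 gives the monic gcd x² - 6x + 20.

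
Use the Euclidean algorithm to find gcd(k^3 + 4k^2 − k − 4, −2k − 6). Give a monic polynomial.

Repeated division with remainder:
  k^3 + 4k^2 − k − 4 = (−(1/2)k^2 − (1/2)k + 2)(−2k − 6) + (8)
  −2k − 6 = (−(1/4)k − 3/4)(8) + (0)
The last nonzero remainder is the constant 8, so the polynomials are coprime and gcd = 1.

1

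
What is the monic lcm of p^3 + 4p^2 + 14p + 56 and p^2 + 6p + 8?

p^4 + 6p^3 + 22p^2 + 84p + 112

Euclidean algorithm in ℚ[p]:
  p^3 + 4p^2 + 14p + 56 = (p − 2)(p^2 + 6p + 8) + (18p + 72)
  p^2 + 6p + 8 = ((1/18)p + 1/9)(18p + 72) + (0)
Last nonzero remainder: 18p + 72. Dividing through by 18 gives the monic gcd p + 4.
Then lcm(f, g) = f·g / gcd(f, g); expanding and making the result monic gives the answer.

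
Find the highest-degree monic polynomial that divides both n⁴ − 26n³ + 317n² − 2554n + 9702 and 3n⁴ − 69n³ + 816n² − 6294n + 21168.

n³ − 15n² + 152n − 882

Repeated division with remainder:
  n⁴ − 26n³ + 317n² − 2554n + 9702 = (1/3)(3n⁴ − 69n³ + 816n² − 6294n + 21168) + (−3n³ + 45n² − 456n + 2646)
  3n⁴ − 69n³ + 816n² − 6294n + 21168 = (−n + 8)(−3n³ + 45n² − 456n + 2646) + (0)
Last nonzero remainder: −3n³ + 45n² − 456n + 2646. Dividing through by −3 gives the monic gcd n³ − 15n² + 152n − 882.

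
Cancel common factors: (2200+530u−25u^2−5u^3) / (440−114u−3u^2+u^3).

Apply the Euclidean algorithm:
  −5u^3−25u^2+530u+2200 = (−5)(u^3−3u^2−114u+440) + (−40u^2−40u+4400)
  u^3−3u^2−114u+440 = (−(1/40)u+1/10)(−40u^2−40u+4400) + (0)
Last nonzero remainder: −40u^2−40u+4400. Dividing through by −40 gives the monic gcd u^2+u−110.
Cancel u^2+u−110 from numerator and denominator to get the reduced form.

(−20−5u)/(−4+u)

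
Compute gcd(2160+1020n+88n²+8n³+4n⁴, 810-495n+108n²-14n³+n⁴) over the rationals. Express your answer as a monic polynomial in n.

Apply the Euclidean algorithm:
  4n⁴+8n³+88n²+1020n+2160 = (4)(n⁴-14n³+108n²-495n+810) + (64n³-344n²+3000n-1080)
  n⁴-14n³+108n²-495n+810 = ((1/64)n-69/512)(64n³-344n²+3000n-1080) + ((945/64)n²-(4725/64)n+42525/64)
  64n³-344n²+3000n-1080 = ((4096/945)n-512/315)((945/64)n²-(4725/64)n+42525/64) + (0)
Last nonzero remainder: (945/64)n²-(4725/64)n+42525/64. Dividing through by 945/64 gives the monic gcd n²-5n+45.

45-5n+n²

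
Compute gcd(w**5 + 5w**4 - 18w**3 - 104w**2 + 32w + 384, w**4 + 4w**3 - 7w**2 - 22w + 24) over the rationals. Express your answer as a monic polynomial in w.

By polynomial division,
  w**5 + 5w**4 - 18w**3 - 104w**2 + 32w + 384 = (w + 1)(w**4 + 4w**3 - 7w**2 - 22w + 24) + (-15w**3 - 75w**2 + 30w + 360)
  w**4 + 4w**3 - 7w**2 - 22w + 24 = (-(1/15)w + 1/15)(-15w**3 - 75w**2 + 30w + 360) + (0)
Last nonzero remainder: -15w**3 - 75w**2 + 30w + 360. Dividing through by -15 gives the monic gcd w**3 + 5w**2 - 2w - 24.

w**3 + 5w**2 - 2w - 24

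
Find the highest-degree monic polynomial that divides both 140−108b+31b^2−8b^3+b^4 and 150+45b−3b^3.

−5+b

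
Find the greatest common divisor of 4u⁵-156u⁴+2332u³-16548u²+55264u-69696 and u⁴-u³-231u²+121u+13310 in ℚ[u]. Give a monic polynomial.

By polynomial division,
  4u⁵-156u⁴+2332u³-16548u²+55264u-69696 = (4u-152)(u⁴-u³-231u²+121u+13310) + (3104u³-52144u²+20416u+1953424)
  u⁴-u³-231u²+121u+13310 = ((1/3104)u+3065/602176)(3104u³-52144u²+20416u+1953424) + ((1047375/37636)u²-(11521125/18818)u+126732375/37636)
  3104u³-52144u²+20416u+1953424 = ((116822144/1047375)u+607595584/1047375)((1047375/37636)u²-(11521125/18818)u+126732375/37636) + (0)
Last nonzero remainder: (1047375/37636)u²-(11521125/18818)u+126732375/37636. Dividing through by 1047375/37636 gives the monic gcd u²-22u+121.

u²-22u+121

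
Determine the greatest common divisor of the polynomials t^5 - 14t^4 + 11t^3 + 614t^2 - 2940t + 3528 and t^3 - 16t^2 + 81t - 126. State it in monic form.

Apply the Euclidean algorithm:
  t^5 - 14t^4 + 11t^3 + 614t^2 - 2940t + 3528 = (t^2 + 2t - 38)(t^3 - 16t^2 + 81t - 126) + (-30t^2 + 390t - 1260)
  t^3 - 16t^2 + 81t - 126 = (-(1/30)t + 1/10)(-30t^2 + 390t - 1260) + (0)
Last nonzero remainder: -30t^2 + 390t - 1260. Dividing through by -30 gives the monic gcd t^2 - 13t + 42.

t^2 - 13t + 42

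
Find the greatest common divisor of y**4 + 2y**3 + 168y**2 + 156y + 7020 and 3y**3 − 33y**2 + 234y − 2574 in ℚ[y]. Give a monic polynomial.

y**2 + 78

Euclidean algorithm in ℚ[y]:
  y**4 + 2y**3 + 168y**2 + 156y + 7020 = ((1/3)y + 13/3)(3y**3 − 33y**2 + 234y − 2574) + (233y**2 + 18174)
  3y**3 − 33y**2 + 234y − 2574 = ((3/233)y − 33/233)(233y**2 + 18174) + (0)
Last nonzero remainder: 233y**2 + 18174. Dividing through by 233 gives the monic gcd y**2 + 78.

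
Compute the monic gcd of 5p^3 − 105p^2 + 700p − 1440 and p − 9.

p − 9

Euclidean algorithm in ℚ[p]:
  5p^3 − 105p^2 + 700p − 1440 = (5p^2 − 60p + 160)(p − 9) + (0)
The last nonzero remainder p − 9 is already monic.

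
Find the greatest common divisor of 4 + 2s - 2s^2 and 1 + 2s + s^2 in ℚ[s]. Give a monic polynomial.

Repeated division with remainder:
  -2s^2 + 2s + 4 = (-2)(s^2 + 2s + 1) + (6s + 6)
  s^2 + 2s + 1 = ((1/6)s + 1/6)(6s + 6) + (0)
Last nonzero remainder: 6s + 6. Dividing through by 6 gives the monic gcd s + 1.

1 + s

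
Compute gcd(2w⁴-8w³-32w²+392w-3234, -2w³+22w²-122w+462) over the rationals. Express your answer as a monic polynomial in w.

Repeated division with remainder:
  2w⁴-8w³-32w²+392w-3234 = (-w-7)(-2w³+22w²-122w+462) + (0)
Last nonzero remainder: -2w³+22w²-122w+462. Dividing through by -2 gives the monic gcd w³-11w²+61w-231.

w³-11w²+61w-231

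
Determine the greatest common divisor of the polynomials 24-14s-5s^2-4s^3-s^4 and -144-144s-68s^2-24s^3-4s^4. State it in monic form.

6+s+s^2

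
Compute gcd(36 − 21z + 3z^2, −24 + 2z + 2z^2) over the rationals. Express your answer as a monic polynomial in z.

−3 + z

By polynomial division,
  3z^2 − 21z + 36 = (3/2)(2z^2 + 2z − 24) + (−24z + 72)
  2z^2 + 2z − 24 = (−(1/12)z − 1/3)(−24z + 72) + (0)
Last nonzero remainder: −24z + 72. Dividing through by −24 gives the monic gcd z − 3.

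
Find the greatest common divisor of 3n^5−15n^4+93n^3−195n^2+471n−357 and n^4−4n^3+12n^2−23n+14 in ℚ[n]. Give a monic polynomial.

Repeated division with remainder:
  3n^5−15n^4+93n^3−195n^2+471n−357 = (3n−3)(n^4−4n^3+12n^2−23n+14) + (45n^3−90n^2+360n−315)
  n^4−4n^3+12n^2−23n+14 = ((1/45)n−2/45)(45n^3−90n^2+360n−315) + (0)
Last nonzero remainder: 45n^3−90n^2+360n−315. Dividing through by 45 gives the monic gcd n^3−2n^2+8n−7.

n^3−2n^2+8n−7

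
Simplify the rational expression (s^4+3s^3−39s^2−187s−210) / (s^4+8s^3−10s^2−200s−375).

(s^2−5s−14)/(s^2−25)

Euclidean algorithm in ℚ[s]:
  s^4+3s^3−39s^2−187s−210 = (s^4+8s^3−10s^2−200s−375) + (−5s^3−29s^2+13s+165)
  s^4+8s^3−10s^2−200s−375 = (−(1/5)s−11/25)(−5s^3−29s^2+13s+165) + (−(504/25)s^2−(4032/25)s−1512/5)
  −5s^3−29s^2+13s+165 = ((125/504)s−275/504)(−(504/25)s^2−(4032/25)s−1512/5) + (0)
Last nonzero remainder: −(504/25)s^2−(4032/25)s−1512/5. Dividing through by −504/25 gives the monic gcd s^2+8s+15.
Cancel s^2+8s+15 from numerator and denominator to get the reduced form.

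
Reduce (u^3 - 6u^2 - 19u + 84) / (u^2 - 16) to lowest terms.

(u^2 - 10u + 21)/(u - 4)

Euclidean algorithm in ℚ[u]:
  u^3 - 6u^2 - 19u + 84 = (u - 6)(u^2 - 16) + (-3u - 12)
  u^2 - 16 = (-(1/3)u + 4/3)(-3u - 12) + (0)
Last nonzero remainder: -3u - 12. Dividing through by -3 gives the monic gcd u + 4.
Cancel u + 4 from numerator and denominator to get the reduced form.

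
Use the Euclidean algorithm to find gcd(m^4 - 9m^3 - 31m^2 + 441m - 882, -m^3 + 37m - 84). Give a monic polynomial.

Euclidean algorithm in ℚ[m]:
  m^4 - 9m^3 - 31m^2 + 441m - 882 = (-m + 9)(-m^3 + 37m - 84) + (6m^2 + 24m - 126)
  -m^3 + 37m - 84 = (-(1/6)m + 2/3)(6m^2 + 24m - 126) + (0)
Last nonzero remainder: 6m^2 + 24m - 126. Dividing through by 6 gives the monic gcd m^2 + 4m - 21.

m^2 + 4m - 21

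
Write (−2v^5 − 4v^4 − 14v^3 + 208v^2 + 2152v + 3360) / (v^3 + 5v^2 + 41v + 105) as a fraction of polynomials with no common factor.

Euclidean algorithm in ℚ[v]:
  −2v^5 − 4v^4 − 14v^3 + 208v^2 + 2152v + 3360 = (−2v^2 + 6v + 38)(v^3 + 5v^2 + 41v + 105) + (−18v^2 − 36v − 630)
  v^3 + 5v^2 + 41v + 105 = (−(1/18)v − 1/6)(−18v^2 − 36v − 630) + (0)
Last nonzero remainder: −18v^2 − 36v − 630. Dividing through by −18 gives the monic gcd v^2 + 2v + 35.
Cancel v^2 + 2v + 35 from numerator and denominator to get the reduced form.

(−2v^3 + 56v + 96)/(v + 3)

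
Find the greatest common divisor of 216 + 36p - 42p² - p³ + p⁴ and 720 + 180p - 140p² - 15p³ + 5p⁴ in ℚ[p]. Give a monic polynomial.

Repeated division with remainder:
  p⁴ - p³ - 42p² + 36p + 216 = (1/5)(5p⁴ - 15p³ - 140p² + 180p + 720) + (2p³ - 14p² + 72)
  5p⁴ - 15p³ - 140p² + 180p + 720 = ((5/2)p + 10)(2p³ - 14p² + 72) + (0)
Last nonzero remainder: 2p³ - 14p² + 72. Dividing through by 2 gives the monic gcd p³ - 7p² + 36.

36 - 7p² + p³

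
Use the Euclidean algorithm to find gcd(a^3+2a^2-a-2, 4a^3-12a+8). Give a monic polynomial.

Repeated division with remainder:
  a^3+2a^2-a-2 = (1/4)(4a^3-12a+8) + (2a^2+2a-4)
  4a^3-12a+8 = (2a-2)(2a^2+2a-4) + (0)
Last nonzero remainder: 2a^2+2a-4. Dividing through by 2 gives the monic gcd a^2+a-2.

a^2+a-2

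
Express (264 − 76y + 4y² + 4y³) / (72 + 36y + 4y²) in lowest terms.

By polynomial division,
  4y³ + 4y² − 76y + 264 = (y − 8)(4y² + 36y + 72) + (140y + 840)
  4y² + 36y + 72 = ((1/35)y + 3/35)(140y + 840) + (0)
Last nonzero remainder: 140y + 840. Dividing through by 140 gives the monic gcd y + 6.
Cancel y + 6 from numerator and denominator to get the reduced form.

(11 − 5y + y²)/(3 + y)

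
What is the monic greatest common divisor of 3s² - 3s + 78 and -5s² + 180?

By polynomial division,
  3s² - 3s + 78 = (-3/5)(-5s² + 180) + (-3s + 186)
  -5s² + 180 = ((5/3)s + 310/3)(-3s + 186) + (-19040)
  -3s + 186 = ((3/19040)s - 93/9520)(-19040) + (0)
The last nonzero remainder is the constant -19040, so the polynomials are coprime and gcd = 1.

1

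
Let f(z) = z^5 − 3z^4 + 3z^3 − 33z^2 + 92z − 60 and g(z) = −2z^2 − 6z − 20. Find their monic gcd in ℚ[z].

Euclidean algorithm in ℚ[z]:
  z^5 − 3z^4 + 3z^3 − 33z^2 + 92z − 60 = (−(1/2)z^3 + 3z^2 − (11/2)z + 3)(−2z^2 − 6z − 20) + (0)
Last nonzero remainder: −2z^2 − 6z − 20. Dividing through by −2 gives the monic gcd z^2 + 3z + 10.

z^2 + 3z + 10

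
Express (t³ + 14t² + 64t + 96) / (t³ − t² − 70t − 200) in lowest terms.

By polynomial division,
  t³ + 14t² + 64t + 96 = (t³ − t² − 70t − 200) + (15t² + 134t + 296)
  t³ − t² − 70t − 200 = ((1/15)t − 149/225)(15t² + 134t + 296) + (−(224/225)t − 896/225)
  15t² + 134t + 296 = (−(3375/224)t − 8325/112)(−(224/225)t − 896/225) + (0)
Last nonzero remainder: −(224/225)t − 896/225. Dividing through by −224/225 gives the monic gcd t + 4.
Cancel t + 4 from numerator and denominator to get the reduced form.

(t² + 10t + 24)/(t² − 5t − 50)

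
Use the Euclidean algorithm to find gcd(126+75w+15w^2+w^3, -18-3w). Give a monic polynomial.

6+w

Repeated division with remainder:
  w^3+15w^2+75w+126 = (-(1/3)w^2-3w-7)(-3w-18) + (0)
Last nonzero remainder: -3w-18. Dividing through by -3 gives the monic gcd w+6.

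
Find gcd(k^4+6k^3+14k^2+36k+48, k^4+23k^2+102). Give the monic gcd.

Apply the Euclidean algorithm:
  k^4+6k^3+14k^2+36k+48 = (k^4+23k^2+102) + (6k^3-9k^2+36k-54)
  k^4+23k^2+102 = ((1/6)k+1/4)(6k^3-9k^2+36k-54) + ((77/4)k^2+231/2)
  6k^3-9k^2+36k-54 = ((24/77)k-36/77)((77/4)k^2+231/2) + (0)
Last nonzero remainder: (77/4)k^2+231/2. Dividing through by 77/4 gives the monic gcd k^2+6.

k^2+6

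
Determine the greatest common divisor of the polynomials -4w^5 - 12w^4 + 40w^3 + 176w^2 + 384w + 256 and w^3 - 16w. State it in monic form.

w^2 - 16

By polynomial division,
  -4w^5 - 12w^4 + 40w^3 + 176w^2 + 384w + 256 = (-4w^2 - 12w - 24)(w^3 - 16w) + (-16w^2 + 256)
  w^3 - 16w = (-(1/16)w)(-16w^2 + 256) + (0)
Last nonzero remainder: -16w^2 + 256. Dividing through by -16 gives the monic gcd w^2 - 16.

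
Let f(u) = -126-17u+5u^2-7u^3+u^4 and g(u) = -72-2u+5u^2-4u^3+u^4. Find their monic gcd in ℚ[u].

Repeated division with remainder:
  u^4-7u^3+5u^2-17u-126 = (u^4-4u^3+5u^2-2u-72) + (-3u^3-15u-54)
  u^4-4u^3+5u^2-2u-72 = (-(1/3)u+4/3)(-3u^3-15u-54) + (0)
Last nonzero remainder: -3u^3-15u-54. Dividing through by -3 gives the monic gcd u^3+5u+18.

18+5u+u^3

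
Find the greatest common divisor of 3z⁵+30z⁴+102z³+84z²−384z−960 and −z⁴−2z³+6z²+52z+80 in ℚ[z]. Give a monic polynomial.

z²+4z+10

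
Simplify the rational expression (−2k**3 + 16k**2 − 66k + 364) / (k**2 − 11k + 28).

Repeated division with remainder:
  −2k**3 + 16k**2 − 66k + 364 = (−2k − 6)(k**2 − 11k + 28) + (−76k + 532)
  k**2 − 11k + 28 = (−(1/76)k + 1/19)(−76k + 532) + (0)
Last nonzero remainder: −76k + 532. Dividing through by −76 gives the monic gcd k − 7.
Cancel k − 7 from numerator and denominator to get the reduced form.

(−2k**2 + 2k − 52)/(k − 4)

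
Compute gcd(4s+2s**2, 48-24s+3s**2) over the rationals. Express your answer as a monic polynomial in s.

1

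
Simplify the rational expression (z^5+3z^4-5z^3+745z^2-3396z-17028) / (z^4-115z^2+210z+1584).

(z^2-5z+86)/(z-8)

Apply the Euclidean algorithm:
  z^5+3z^4-5z^3+745z^2-3396z-17028 = (z+3)(z^4-115z^2+210z+1584) + (110z^3+880z^2-5610z-21780)
  z^4-115z^2+210z+1584 = ((1/110)z-4/55)(110z^3+880z^2-5610z-21780) + (0)
Last nonzero remainder: 110z^3+880z^2-5610z-21780. Dividing through by 110 gives the monic gcd z^3+8z^2-51z-198.
Cancel z^3+8z^2-51z-198 from numerator and denominator to get the reduced form.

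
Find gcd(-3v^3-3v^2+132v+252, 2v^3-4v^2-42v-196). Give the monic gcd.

v-7

Euclidean algorithm in ℚ[v]:
  -3v^3-3v^2+132v+252 = (-3/2)(2v^3-4v^2-42v-196) + (-9v^2+69v-42)
  2v^3-4v^2-42v-196 = (-(2/9)v-34/27)(-9v^2+69v-42) + ((320/9)v-2240/9)
  -9v^2+69v-42 = (-(81/320)v+27/160)((320/9)v-2240/9) + (0)
Last nonzero remainder: (320/9)v-2240/9. Dividing through by 320/9 gives the monic gcd v-7.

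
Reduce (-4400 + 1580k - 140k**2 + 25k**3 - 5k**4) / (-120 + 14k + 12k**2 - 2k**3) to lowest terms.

(220 + 20k + 5k**2)/(6 + 2k)

Repeated division with remainder:
  -5k**4 + 25k**3 - 140k**2 + 1580k - 4400 = ((5/2)k + 5/2)(-2k**3 + 12k**2 + 14k - 120) + (-205k**2 + 1845k - 4100)
  -2k**3 + 12k**2 + 14k - 120 = ((2/205)k + 6/205)(-205k**2 + 1845k - 4100) + (0)
Last nonzero remainder: -205k**2 + 1845k - 4100. Dividing through by -205 gives the monic gcd k**2 - 9k + 20.
Cancel k**2 - 9k + 20 from numerator and denominator to get the reduced form.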